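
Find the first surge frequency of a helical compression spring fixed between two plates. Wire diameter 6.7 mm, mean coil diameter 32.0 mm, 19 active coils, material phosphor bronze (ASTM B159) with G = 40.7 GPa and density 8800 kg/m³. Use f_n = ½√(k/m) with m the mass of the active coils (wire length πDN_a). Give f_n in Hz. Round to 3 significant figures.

k = Gd⁴/(8D³N_a) = (40.7×10³)(6.7⁴)/(8·32.0³·19) = 16.466 N/mm = 16466 N/m
Wire length L = πDN_a = π·32.0·19 = 1910.1 mm
m = ρ·(πd²/4)·L = 8800 × 35.257×10⁻⁶ m² × 1.9101 m = 0.59262 kg
f_n = ½√(k/m) = 0.5·√(16466/0.59262) = 0.5·√(27786) = 83.346 Hz

83.3 Hz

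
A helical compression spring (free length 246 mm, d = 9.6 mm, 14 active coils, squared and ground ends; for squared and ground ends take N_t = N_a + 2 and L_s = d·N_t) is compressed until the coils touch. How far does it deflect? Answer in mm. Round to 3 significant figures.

92.4 mm

N_t = 16; L_s = 9.6·16 = 153.6 mm
δ_solid = L₀ − L_s = 246 − 153.6 = 92.4 mm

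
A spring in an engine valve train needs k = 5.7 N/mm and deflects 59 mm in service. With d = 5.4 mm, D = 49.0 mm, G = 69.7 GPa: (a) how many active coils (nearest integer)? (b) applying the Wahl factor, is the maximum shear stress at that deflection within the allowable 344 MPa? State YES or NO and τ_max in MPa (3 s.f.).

N_a = Gd⁴/(8D³k) = (69.7×10³)(5.4⁴)/(8·49.0³·5.7) = 11.05 → N_a = 11
Actual rate k = Gd⁴/(8D³·11) = 5.7245 N/mm
Working load F = kδ = 5.7245·59 = 337.74 N
C = 49.0/5.4 = 9.0741; K_W = (4C−1)/(4C−4)+0.615/C = 1.1607
τ_max = K_W·8FD/(πd³) = 1.1607·267.64 = 310.64 MPa
τ_max ≤ 344 MPa → acceptable

(a) 11 coils; (b) YES, τ_max = 311 MPa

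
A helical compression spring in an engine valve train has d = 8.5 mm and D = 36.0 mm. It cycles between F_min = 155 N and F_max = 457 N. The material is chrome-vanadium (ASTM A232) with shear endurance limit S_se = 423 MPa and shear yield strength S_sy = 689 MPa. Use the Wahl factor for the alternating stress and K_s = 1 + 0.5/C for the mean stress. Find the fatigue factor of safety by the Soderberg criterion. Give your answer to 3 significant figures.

C = D/d = 36.0/8.5 = 4.2353; K_W = (4C−1)/(4C−4)+0.615/C = 1.3770; K_s = 1+0.5/C = 1.1181
F_a = (F_max−F_min)/2 = 151 N; F_m = (F_max+F_min)/2 = 306 N
τ_a = K_W·8F_aD/(πd³) = 1.3770 × 22.54 = 31.039 MPa
τ_m = K_s·8F_mD/(πd³) = 1.1181 × 45.678 = 51.071 MPa
Soderberg: 1/n_f = τ_a/S_se + τ_m/S_sy = 31.039/423 + 51.071/689 = 0.07338 + 0.07412 = 0.1475
n_f = 1/0.1475 = 6.78

6.78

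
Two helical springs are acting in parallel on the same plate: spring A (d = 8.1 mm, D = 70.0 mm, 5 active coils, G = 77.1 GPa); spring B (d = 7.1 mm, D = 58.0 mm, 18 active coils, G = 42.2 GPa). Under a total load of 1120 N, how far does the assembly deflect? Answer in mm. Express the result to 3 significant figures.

40.0 mm

k_A = Gd⁴/(8D³N_a) = (77.1×10³)(8.1⁴)/(8·70.0³·5) = 24.19 N/mm
k_B = Gd⁴/(8D³N_a) = (42.2×10³)(7.1⁴)/(8·58.0³·18) = 3.8168 N/mm
Parallel: k_eq = 24.19 + 3.8168 = 28.007 N/mm
δ = F/k_eq = 1120/28.007 = 39.99 mm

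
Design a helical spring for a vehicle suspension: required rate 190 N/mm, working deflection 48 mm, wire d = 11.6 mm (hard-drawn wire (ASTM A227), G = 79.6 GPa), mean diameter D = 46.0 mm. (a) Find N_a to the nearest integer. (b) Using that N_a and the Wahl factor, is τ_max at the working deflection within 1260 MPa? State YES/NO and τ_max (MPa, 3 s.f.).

N_a = Gd⁴/(8D³k) = (79.6×10³)(11.6⁴)/(8·46.0³·190) = 9.742 → N_a = 10
Actual rate k = Gd⁴/(8D³·10) = 185.09 N/mm
Working load F = kδ = 185.09·48 = 8884.3 N
C = 46.0/11.6 = 3.9655; K_W = (4C−1)/(4C−4)+0.615/C = 1.4080
τ_max = K_W·8FD/(πd³) = 1.4080·666.73 = 938.74 MPa
τ_max ≤ 1260 MPa → acceptable

(a) 10 coils; (b) YES, τ_max = 939 MPa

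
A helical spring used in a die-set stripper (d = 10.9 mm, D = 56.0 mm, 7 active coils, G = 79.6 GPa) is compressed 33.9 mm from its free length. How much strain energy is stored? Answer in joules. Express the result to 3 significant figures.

k = Gd⁴/(8D³N_a) = (79.6×10³)(10.9⁴)/(8·56.0³·7) = 114.25 N/mm
U = ½kδ² = 0.5 × 114.25 × 33.9² = 65650 N·mm = 65.65 J

65.7 J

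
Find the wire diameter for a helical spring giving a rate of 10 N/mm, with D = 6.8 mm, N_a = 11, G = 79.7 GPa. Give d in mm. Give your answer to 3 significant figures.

d = (8D³N_a·k / G)^(1/4) = (8·6.8³·11·10 / (79.7×10³))^0.25
  = (3.4718)^0.25 = 1.3650 mm

1.37 mm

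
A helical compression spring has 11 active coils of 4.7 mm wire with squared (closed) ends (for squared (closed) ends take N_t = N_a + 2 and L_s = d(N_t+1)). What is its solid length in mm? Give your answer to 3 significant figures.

65.8 mm

squared (closed) ends: N_t = N_a + 2 = 11 + 2 = 13
L_s = d·(N_t+1) = 4.7 × 14 = 65.8 mm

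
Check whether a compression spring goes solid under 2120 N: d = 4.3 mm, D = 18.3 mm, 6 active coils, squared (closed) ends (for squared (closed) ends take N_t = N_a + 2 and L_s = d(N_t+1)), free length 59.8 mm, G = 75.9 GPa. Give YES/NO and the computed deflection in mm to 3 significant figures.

YES, δ = 24.0 mm

k = Gd⁴/(8D³N_a) = (75.9×10³)(4.3⁴)/(8·18.3³·6) = 88.211 N/mm
N_t = 8; L_s = 4.3·9 = 38.7 mm; δ_solid = L₀ − L_s = 59.8 − 38.7 = 21.1 mm
δ = F/k = 2120/88.211 = 24.033 mm
δ ≥ δ_solid → spring goes solid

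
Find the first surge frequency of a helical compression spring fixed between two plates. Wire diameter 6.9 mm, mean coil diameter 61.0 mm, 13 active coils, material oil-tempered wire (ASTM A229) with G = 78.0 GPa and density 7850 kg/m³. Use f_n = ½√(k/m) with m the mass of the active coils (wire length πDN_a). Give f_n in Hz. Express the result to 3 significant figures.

50.6 Hz

k = Gd⁴/(8D³N_a) = (78.0×10³)(6.9⁴)/(8·61.0³·13) = 7.4898 N/mm = 7489.8 N/m
Wire length L = πDN_a = π·61.0·13 = 2491.3 mm
m = ρ·(πd²/4)·L = 7850 × 37.393×10⁻⁶ m² × 2.4913 m = 0.73128 kg
f_n = ½√(k/m) = 0.5·√(7489.8/0.73128) = 0.5·√(10242) = 50.602 Hz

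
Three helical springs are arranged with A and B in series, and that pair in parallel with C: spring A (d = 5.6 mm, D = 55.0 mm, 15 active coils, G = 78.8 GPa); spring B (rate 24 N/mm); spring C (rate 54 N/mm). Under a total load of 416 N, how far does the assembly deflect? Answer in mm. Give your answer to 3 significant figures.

7.25 mm

k_A = Gd⁴/(8D³N_a) = (78.8×10³)(5.6⁴)/(8·55.0³·15) = 3.8816 N/mm
Springs A,B series: k_AB = 1/(1/3.8816+1/24) = 3.3412 N/mm; parallel with C: k_eq = 3.3412+54 = 57.341 N/mm
δ = F/k_eq = 416/57.341 = 7.2548 mm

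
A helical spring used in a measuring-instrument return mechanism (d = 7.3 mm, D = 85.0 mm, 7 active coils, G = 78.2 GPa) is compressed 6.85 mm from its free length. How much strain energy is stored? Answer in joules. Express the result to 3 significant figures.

0.151 J

k = Gd⁴/(8D³N_a) = (78.2×10³)(7.3⁴)/(8·85.0³·7) = 6.4573 N/mm
U = ½kδ² = 0.5 × 6.4573 × 6.85² = 151.5 N·mm = 0.1515 J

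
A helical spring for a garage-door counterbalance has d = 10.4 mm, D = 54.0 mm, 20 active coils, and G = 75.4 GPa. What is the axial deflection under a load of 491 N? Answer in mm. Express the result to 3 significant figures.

k = Gd⁴/(8D³N_a) = (75.4×10³)(10.4⁴)/(8·54.0³·20) = 35.011 N/mm
δ = F/k = 491 / 35.011 = 14.024 mm

14.0 mm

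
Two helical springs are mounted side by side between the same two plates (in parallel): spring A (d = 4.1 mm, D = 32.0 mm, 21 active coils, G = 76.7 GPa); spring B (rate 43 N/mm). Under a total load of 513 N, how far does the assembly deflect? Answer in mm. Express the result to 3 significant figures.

10.9 mm

k_A = Gd⁴/(8D³N_a) = (76.7×10³)(4.1⁴)/(8·32.0³·21) = 3.9371 N/mm
Parallel: k_eq = 3.9371 + 43 = 46.937 N/mm
δ = F/k_eq = 513/46.937 = 10.93 mm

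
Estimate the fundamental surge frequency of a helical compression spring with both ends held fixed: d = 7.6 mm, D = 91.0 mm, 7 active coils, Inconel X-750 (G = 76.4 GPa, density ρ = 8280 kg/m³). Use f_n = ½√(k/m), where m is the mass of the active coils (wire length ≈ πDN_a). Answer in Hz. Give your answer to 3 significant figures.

44.8 Hz

k = Gd⁴/(8D³N_a) = (76.4×10³)(7.6⁴)/(8·91.0³·7) = 6.04 N/mm = 6040 N/m
Wire length L = πDN_a = π·91.0·7 = 2001.2 mm
m = ρ·(πd²/4)·L = 8280 × 45.365×10⁻⁶ m² × 2.0012 m = 0.75169 kg
f_n = ½√(k/m) = 0.5·√(6040/0.75169) = 0.5·√(8035.2) = 44.82 Hz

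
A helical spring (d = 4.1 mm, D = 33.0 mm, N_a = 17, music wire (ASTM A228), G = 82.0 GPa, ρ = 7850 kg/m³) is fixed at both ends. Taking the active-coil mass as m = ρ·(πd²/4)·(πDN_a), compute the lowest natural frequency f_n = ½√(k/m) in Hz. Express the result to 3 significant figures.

k = Gd⁴/(8D³N_a) = (82.0×10³)(4.1⁴)/(8·33.0³·17) = 4.741 N/mm = 4741 N/m
Wire length L = πDN_a = π·33.0·17 = 1762.4 mm
m = ρ·(πd²/4)·L = 7850 × 13.203×10⁻⁶ m² × 1.7624 m = 0.18266 kg
f_n = ½√(k/m) = 0.5·√(4741/0.18266) = 0.5·√(25955) = 80.553 Hz

80.6 Hz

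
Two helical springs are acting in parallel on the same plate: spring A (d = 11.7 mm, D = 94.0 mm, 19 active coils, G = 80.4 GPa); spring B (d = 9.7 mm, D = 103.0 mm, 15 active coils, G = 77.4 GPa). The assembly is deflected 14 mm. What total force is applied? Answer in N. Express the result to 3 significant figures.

k_A = Gd⁴/(8D³N_a) = (80.4×10³)(11.7⁴)/(8·94.0³·19) = 11.934 N/mm
k_B = Gd⁴/(8D³N_a) = (77.4×10³)(9.7⁴)/(8·103.0³·15) = 5.2256 N/mm
Parallel: k_eq = 11.934 + 5.2256 = 17.159 N/mm
F = k_eq·δ = 17.159·14 = 240.23 N

240 N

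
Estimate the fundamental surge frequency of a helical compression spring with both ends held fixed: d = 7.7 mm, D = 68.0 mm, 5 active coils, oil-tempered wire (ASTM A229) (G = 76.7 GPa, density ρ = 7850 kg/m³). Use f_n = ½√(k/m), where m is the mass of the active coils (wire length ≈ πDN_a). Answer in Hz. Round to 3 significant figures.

117 Hz

k = Gd⁴/(8D³N_a) = (76.7×10³)(7.7⁴)/(8·68.0³·5) = 21.437 N/mm = 21437 N/m
Wire length L = πDN_a = π·68.0·5 = 1068.1 mm
m = ρ·(πd²/4)·L = 7850 × 46.566×10⁻⁶ m² × 1.0681 m = 0.39045 kg
f_n = ½√(k/m) = 0.5·√(21437/0.39045) = 0.5·√(54904) = 117.16 Hz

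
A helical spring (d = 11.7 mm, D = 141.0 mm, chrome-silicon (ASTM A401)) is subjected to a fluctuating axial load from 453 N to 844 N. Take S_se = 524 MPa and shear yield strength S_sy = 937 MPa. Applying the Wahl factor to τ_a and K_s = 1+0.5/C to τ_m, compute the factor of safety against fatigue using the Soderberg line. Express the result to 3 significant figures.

C = D/d = 141.0/11.7 = 12.0513; K_W = (4C−1)/(4C−4)+0.615/C = 1.1189; K_s = 1+0.5/C = 1.0415
F_a = (F_max−F_min)/2 = 195.5 N; F_m = (F_max+F_min)/2 = 648.5 N
τ_a = K_W·8F_aD/(πd³) = 1.1189 × 43.828 = 49.039 MPa
τ_m = K_s·8F_mD/(πd³) = 1.0415 × 145.38 = 151.41 MPa
Soderberg: 1/n_f = τ_a/S_se + τ_m/S_sy = 49.039/524 + 151.41/937 = 0.09359 + 0.16159 = 0.25518
n_f = 1/0.25518 = 3.919

3.92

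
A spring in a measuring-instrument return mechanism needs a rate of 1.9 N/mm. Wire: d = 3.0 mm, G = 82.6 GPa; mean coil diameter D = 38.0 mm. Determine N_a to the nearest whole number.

N_a = Gd⁴/(8D³k) = (82.6×10³ × 3.0⁴)/(8 × 38.0³ × 1.9)
    = 6.6906e+06 / 834054 = 8.022 → 8 coils

8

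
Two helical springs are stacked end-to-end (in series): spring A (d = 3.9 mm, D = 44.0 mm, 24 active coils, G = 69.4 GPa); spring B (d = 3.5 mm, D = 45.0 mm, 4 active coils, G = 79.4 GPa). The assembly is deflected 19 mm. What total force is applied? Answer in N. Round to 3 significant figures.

15.0 N

k_A = Gd⁴/(8D³N_a) = (69.4×10³)(3.9⁴)/(8·44.0³·24) = 0.98165 N/mm
k_B = Gd⁴/(8D³N_a) = (79.4×10³)(3.5⁴)/(8·45.0³·4) = 4.0861 N/mm
Series: 1/k_eq = 1/0.98165 + 1/4.0861 = 1.2634; k_eq = 0.7915 N/mm
F = k_eq·δ = 0.7915·19 = 15.039 N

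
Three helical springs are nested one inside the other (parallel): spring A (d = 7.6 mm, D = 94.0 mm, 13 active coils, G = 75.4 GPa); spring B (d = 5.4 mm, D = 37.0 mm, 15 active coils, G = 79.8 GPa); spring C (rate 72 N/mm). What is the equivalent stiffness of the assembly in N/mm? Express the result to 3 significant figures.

86.1 N/mm

k_A = Gd⁴/(8D³N_a) = (75.4×10³)(7.6⁴)/(8·94.0³·13) = 2.9121 N/mm
k_B = Gd⁴/(8D³N_a) = (79.8×10³)(5.4⁴)/(8·37.0³·15) = 11.163 N/mm
Parallel: k_eq = 2.9121 + 11.163 + 72 = 86.075 N/mm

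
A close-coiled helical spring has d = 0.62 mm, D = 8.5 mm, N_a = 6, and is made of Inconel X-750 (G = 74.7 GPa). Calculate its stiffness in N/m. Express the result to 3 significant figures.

374 N/m

k = Gd⁴/(8D³N_a) = (74.7×10³ × 0.62⁴) / (8 × 8.5³ × 6)
  = 11037.9 / 29478 = 0.37445 N/mm = 374.45 N/m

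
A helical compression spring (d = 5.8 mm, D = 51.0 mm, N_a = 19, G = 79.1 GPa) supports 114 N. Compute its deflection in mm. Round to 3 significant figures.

25.7 mm

k = Gd⁴/(8D³N_a) = (79.1×10³)(5.8⁴)/(8·51.0³·19) = 4.4395 N/mm
δ = F/k = 114 / 4.4395 = 25.679 mm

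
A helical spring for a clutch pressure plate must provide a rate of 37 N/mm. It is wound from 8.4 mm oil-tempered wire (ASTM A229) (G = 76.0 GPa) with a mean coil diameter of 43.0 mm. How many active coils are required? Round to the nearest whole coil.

16

N_a = Gd⁴/(8D³k) = (76.0×10³ × 8.4⁴)/(8 × 43.0³ × 37)
    = 3.78382e+08 / 2.35341e+07 = 16.08 → 16 coils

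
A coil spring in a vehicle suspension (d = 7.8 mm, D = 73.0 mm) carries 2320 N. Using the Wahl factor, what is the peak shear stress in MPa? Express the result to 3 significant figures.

Spring index C = D/d = 73.0/7.8 = 9.3590
K_W = (4C−1)/(4C−4) + 0.615/C = 36.436/33.436 + 0.0657 = 1.1554
τ₀ = 8FD/(πd³) = 8·2320·73.0/(π·7.8³) = 1.35488e+06/1490.8 = 908.8 MPa
τ_max = K·τ₀ = 1.1554 × 908.8 = 1050.1 MPa

1050 MPa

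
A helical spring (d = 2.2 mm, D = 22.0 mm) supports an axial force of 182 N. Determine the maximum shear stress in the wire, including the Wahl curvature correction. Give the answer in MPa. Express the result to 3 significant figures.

Spring index C = D/d = 22.0/2.2 = 10.0000
K_W = (4C−1)/(4C−4) + 0.615/C = 39.000/36.000 + 0.0615 = 1.1448
τ₀ = 8FD/(πd³) = 8·182·22.0/(π·2.2³) = 32032/33.452 = 957.56 MPa
τ_max = K·τ₀ = 1.1448 × 957.56 = 1096.2 MPa

1100 MPa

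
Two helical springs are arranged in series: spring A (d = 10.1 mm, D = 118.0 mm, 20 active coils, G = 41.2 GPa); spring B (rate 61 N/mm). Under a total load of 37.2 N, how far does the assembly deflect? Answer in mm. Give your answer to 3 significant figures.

k_A = Gd⁴/(8D³N_a) = (41.2×10³)(10.1⁴)/(8·118.0³·20) = 1.6309 N/mm
Series: 1/k_eq = 1/1.6309 + 1/61 = 0.62957; k_eq = 1.5884 N/mm
δ = F/k_eq = 37.2/1.5884 = 23.42 mm

23.4 mm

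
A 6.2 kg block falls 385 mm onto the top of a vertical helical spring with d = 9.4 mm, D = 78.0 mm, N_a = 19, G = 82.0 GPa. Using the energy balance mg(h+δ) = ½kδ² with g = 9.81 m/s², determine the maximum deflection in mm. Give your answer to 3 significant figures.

k = Gd⁴/(8D³N_a) = (82.0×10³)(9.4⁴)/(8·78.0³·19) = 8.8756 N/mm
W = mg = 6.2 × 9.81 = 60.822 N
½kδ² − Wδ − Wh = 0 → δ = (W + √(W² + 2kWh))/k
δ = (60.822 + √(3699.3 + 415671))/8.8756 = (60.822 + 647.59)/8.8756 = 79.815 mm

79.8 mm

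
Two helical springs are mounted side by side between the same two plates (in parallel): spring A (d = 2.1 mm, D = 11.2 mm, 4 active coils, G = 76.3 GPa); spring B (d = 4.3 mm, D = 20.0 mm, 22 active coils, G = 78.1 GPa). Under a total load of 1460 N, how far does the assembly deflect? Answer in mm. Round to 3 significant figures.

k_A = Gd⁴/(8D³N_a) = (76.3×10³)(2.1⁴)/(8·11.2³·4) = 33.006 N/mm
k_B = Gd⁴/(8D³N_a) = (78.1×10³)(4.3⁴)/(8·20.0³·22) = 18.964 N/mm
Parallel: k_eq = 33.006 + 18.964 = 51.97 N/mm
δ = F/k_eq = 1460/51.97 = 28.093 mm

28.1 mm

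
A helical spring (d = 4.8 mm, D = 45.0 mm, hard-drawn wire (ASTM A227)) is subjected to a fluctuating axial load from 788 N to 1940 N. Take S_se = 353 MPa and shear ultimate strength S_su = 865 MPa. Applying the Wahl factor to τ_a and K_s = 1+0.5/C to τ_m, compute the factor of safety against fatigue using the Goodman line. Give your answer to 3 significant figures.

0.272

C = D/d = 45.0/4.8 = 9.3750; K_W = (4C−1)/(4C−4)+0.615/C = 1.1552; K_s = 1+0.5/C = 1.0533
F_a = (F_max−F_min)/2 = 576 N; F_m = (F_max+F_min)/2 = 1364 N
τ_a = K_W·8F_aD/(πd³) = 1.1552 × 596.83 = 689.43 MPa
τ_m = K_s·8F_mD/(πd³) = 1.0533 × 1413.3 = 1488.7 MPa
Goodman: 1/n_f = τ_a/S_se + τ_m/S_su = 689.43/353 + 1488.7/865 = 1.95306 + 1.72105 = 3.6741
n_f = 1/3.6741 = 0.2722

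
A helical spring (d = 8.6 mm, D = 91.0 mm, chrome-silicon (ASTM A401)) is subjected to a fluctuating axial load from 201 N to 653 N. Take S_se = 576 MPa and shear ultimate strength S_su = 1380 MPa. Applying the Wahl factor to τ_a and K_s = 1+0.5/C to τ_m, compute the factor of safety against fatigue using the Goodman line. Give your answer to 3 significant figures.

3.57

C = D/d = 91.0/8.6 = 10.5814; K_W = (4C−1)/(4C−4)+0.615/C = 1.1364; K_s = 1+0.5/C = 1.0473
F_a = (F_max−F_min)/2 = 226 N; F_m = (F_max+F_min)/2 = 427 N
τ_a = K_W·8F_aD/(πd³) = 1.1364 × 82.337 = 93.567 MPa
τ_m = K_s·8F_mD/(πd³) = 1.0473 × 155.57 = 162.92 MPa
Goodman: 1/n_f = τ_a/S_se + τ_m/S_su = 93.567/576 + 162.92/1380 = 0.16244 + 0.11806 = 0.2805
n_f = 1/0.2805 = 3.565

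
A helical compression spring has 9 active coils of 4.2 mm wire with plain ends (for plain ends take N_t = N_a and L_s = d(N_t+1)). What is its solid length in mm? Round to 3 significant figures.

42.0 mm

plain ends: N_t = N_a = 9
L_s = d·(N_t+1) = 4.2 × 10 = 42 mm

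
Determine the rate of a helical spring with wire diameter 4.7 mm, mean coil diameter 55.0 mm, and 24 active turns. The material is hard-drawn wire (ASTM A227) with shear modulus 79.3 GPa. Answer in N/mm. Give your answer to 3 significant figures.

k = Gd⁴/(8D³N_a) = (79.3×10³ × 4.7⁴) / (8 × 55.0³ × 24)
  = 3.86959e+07 / 3.1944e+07 = 1.2114 N/mm

1.21 N/mm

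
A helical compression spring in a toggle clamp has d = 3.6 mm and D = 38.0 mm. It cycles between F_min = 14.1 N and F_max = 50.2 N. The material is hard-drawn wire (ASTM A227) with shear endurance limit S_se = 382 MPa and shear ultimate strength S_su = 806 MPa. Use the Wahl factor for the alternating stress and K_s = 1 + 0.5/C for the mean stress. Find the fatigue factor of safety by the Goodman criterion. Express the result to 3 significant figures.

C = D/d = 38.0/3.6 = 10.5556; K_W = (4C−1)/(4C−4)+0.615/C = 1.1368; K_s = 1+0.5/C = 1.0474
F_a = (F_max−F_min)/2 = 18.05 N; F_m = (F_max+F_min)/2 = 32.15 N
τ_a = K_W·8F_aD/(πd³) = 1.1368 × 37.436 = 42.556 MPa
τ_m = K_s·8F_mD/(πd³) = 1.0474 × 66.68 = 69.839 MPa
Goodman: 1/n_f = τ_a/S_se + τ_m/S_su = 42.556/382 + 69.839/806 = 0.11140 + 0.08665 = 0.19805
n_f = 1/0.19805 = 5.049

5.05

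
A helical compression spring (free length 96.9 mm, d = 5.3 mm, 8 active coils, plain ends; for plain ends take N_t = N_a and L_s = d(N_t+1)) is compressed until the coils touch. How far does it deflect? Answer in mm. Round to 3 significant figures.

N_t = 8; L_s = 5.3·9 = 47.7 mm
δ_solid = L₀ − L_s = 96.9 − 47.7 = 49.2 mm

49.2 mm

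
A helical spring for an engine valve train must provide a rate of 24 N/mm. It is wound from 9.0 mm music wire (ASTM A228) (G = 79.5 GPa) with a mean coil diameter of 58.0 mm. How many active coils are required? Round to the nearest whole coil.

14

N_a = Gd⁴/(8D³k) = (79.5×10³ × 9.0⁴)/(8 × 58.0³ × 24)
    = 5.216e+08 / 3.74615e+07 = 13.92 → 14 coils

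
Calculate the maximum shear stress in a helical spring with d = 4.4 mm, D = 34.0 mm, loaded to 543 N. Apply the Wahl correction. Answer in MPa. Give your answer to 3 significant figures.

657 MPa

Spring index C = D/d = 34.0/4.4 = 7.7273
K_W = (4C−1)/(4C−4) + 0.615/C = 29.909/26.909 + 0.0796 = 1.1911
τ₀ = 8FD/(πd³) = 8·543·34.0/(π·4.4³) = 147696/267.61 = 551.9 MPa
τ_max = K·τ₀ = 1.1911 × 551.9 = 657.35 MPa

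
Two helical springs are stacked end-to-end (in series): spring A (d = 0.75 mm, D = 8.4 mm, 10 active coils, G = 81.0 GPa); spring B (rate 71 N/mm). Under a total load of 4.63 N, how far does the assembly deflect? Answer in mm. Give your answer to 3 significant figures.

8.63 mm

k_A = Gd⁴/(8D³N_a) = (81.0×10³)(0.75⁴)/(8·8.4³·10) = 0.54051 N/mm
Series: 1/k_eq = 1/0.54051 + 1/71 = 1.8642; k_eq = 0.53642 N/mm
δ = F/k_eq = 4.63/0.53642 = 8.6312 mm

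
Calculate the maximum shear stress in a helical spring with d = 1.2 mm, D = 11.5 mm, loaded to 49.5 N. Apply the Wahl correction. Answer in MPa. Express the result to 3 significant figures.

Spring index C = D/d = 11.5/1.2 = 9.5833
K_W = (4C−1)/(4C−4) + 0.615/C = 37.333/34.333 + 0.0642 = 1.1516
τ₀ = 8FD/(πd³) = 8·49.5·11.5/(π·1.2³) = 4554/5.4287 = 838.88 MPa
τ_max = K·τ₀ = 1.1516 × 838.88 = 966.01 MPa

966 MPa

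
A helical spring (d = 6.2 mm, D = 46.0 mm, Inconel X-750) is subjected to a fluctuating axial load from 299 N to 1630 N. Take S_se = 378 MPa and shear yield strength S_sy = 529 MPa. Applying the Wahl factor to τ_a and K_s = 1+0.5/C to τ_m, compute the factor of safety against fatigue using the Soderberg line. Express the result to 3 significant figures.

C = D/d = 46.0/6.2 = 7.4194; K_W = (4C−1)/(4C−4)+0.615/C = 1.1997; K_s = 1+0.5/C = 1.0674
F_a = (F_max−F_min)/2 = 665.5 N; F_m = (F_max+F_min)/2 = 964.5 N
τ_a = K_W·8F_aD/(πd³) = 1.1997 × 327.09 = 392.42 MPa
τ_m = K_s·8F_mD/(πd³) = 1.0674 × 474.05 = 506 MPa
Soderberg: 1/n_f = τ_a/S_se + τ_m/S_sy = 392.42/378 + 506/529 = 1.03815 + 0.95652 = 1.9947
n_f = 1/1.9947 = 0.5013

0.501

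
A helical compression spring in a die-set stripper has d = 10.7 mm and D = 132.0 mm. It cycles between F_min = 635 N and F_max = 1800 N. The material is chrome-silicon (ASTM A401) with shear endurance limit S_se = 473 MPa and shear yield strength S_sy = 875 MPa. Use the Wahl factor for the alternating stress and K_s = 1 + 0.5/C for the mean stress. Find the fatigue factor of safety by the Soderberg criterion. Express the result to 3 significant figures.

C = D/d = 132.0/10.7 = 12.3364; K_W = (4C−1)/(4C−4)+0.615/C = 1.1160; K_s = 1+0.5/C = 1.0405
F_a = (F_max−F_min)/2 = 582.5 N; F_m = (F_max+F_min)/2 = 1217.5 N
τ_a = K_W·8F_aD/(πd³) = 1.1160 × 159.83 = 178.37 MPa
τ_m = K_s·8F_mD/(πd³) = 1.0405 × 334.07 = 347.61 MPa
Soderberg: 1/n_f = τ_a/S_se + τ_m/S_sy = 178.37/473 + 347.61/875 = 0.37711 + 0.39726 = 0.77437
n_f = 1/0.77437 = 1.291

1.29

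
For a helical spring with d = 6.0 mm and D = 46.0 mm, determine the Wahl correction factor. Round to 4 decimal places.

1.1927

C = D/d = 46.0/6.0 = 7.6667
K_W = (4C−1)/(4C−4) + 0.615/C = 29.667/26.667 + 0.0802 = 1.1927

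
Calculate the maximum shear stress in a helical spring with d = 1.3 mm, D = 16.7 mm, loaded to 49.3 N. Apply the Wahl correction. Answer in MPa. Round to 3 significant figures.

1060 MPa

Spring index C = D/d = 16.7/1.3 = 12.8462
K_W = (4C−1)/(4C−4) + 0.615/C = 50.385/47.385 + 0.0479 = 1.1112
τ₀ = 8FD/(πd³) = 8·49.3·16.7/(π·1.3³) = 6586.48/6.9021 = 954.27 MPa
τ_max = K·τ₀ = 1.1112 × 954.27 = 1060.4 MPa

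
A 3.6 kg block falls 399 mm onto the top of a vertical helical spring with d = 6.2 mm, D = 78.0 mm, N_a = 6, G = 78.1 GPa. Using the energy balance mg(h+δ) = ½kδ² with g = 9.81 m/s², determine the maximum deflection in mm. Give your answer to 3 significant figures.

81.9 mm

k = Gd⁴/(8D³N_a) = (78.1×10³)(6.2⁴)/(8·78.0³·6) = 5.0663 N/mm
W = mg = 3.6 × 9.81 = 35.316 N
½kδ² − Wδ − Wh = 0 → δ = (W + √(W² + 2kWh))/k
δ = (35.316 + √(1247.2 + 142780))/5.0663 = (35.316 + 379.51)/5.0663 = 81.879 mm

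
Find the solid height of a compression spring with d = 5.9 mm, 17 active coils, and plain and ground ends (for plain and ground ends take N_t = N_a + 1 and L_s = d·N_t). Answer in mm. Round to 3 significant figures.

plain and ground ends: N_t = N_a + 1 = 17 + 1 = 18
L_s = d·N_t = 5.9 × 18 = 106.2 mm

106 mm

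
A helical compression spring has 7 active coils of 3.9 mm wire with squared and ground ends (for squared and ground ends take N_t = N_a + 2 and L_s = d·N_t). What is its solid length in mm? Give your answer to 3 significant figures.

35.1 mm

squared and ground ends: N_t = N_a + 2 = 7 + 2 = 9
L_s = d·N_t = 3.9 × 9 = 35.1 mm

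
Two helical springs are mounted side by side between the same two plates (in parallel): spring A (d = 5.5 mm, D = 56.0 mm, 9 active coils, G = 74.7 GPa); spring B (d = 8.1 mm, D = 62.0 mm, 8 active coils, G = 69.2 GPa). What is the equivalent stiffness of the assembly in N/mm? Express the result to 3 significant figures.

24.9 N/mm

k_A = Gd⁴/(8D³N_a) = (74.7×10³)(5.5⁴)/(8·56.0³·9) = 5.406 N/mm
k_B = Gd⁴/(8D³N_a) = (69.2×10³)(8.1⁴)/(8·62.0³·8) = 19.53 N/mm
Parallel: k_eq = 5.406 + 19.53 = 24.935 N/mm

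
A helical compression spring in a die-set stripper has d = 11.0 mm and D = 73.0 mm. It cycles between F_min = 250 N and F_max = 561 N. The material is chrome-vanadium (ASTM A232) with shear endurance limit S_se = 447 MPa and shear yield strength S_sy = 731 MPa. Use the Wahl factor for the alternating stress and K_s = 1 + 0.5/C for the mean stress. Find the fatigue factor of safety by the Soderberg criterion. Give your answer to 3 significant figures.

C = D/d = 73.0/11.0 = 6.6364; K_W = (4C−1)/(4C−4)+0.615/C = 1.2257; K_s = 1+0.5/C = 1.0753
F_a = (F_max−F_min)/2 = 155.5 N; F_m = (F_max+F_min)/2 = 405.5 N
τ_a = K_W·8F_aD/(πd³) = 1.2257 × 21.718 = 26.62 MPa
τ_m = K_s·8F_mD/(πd³) = 1.0753 × 56.634 = 60.901 MPa
Soderberg: 1/n_f = τ_a/S_se + τ_m/S_sy = 26.62/447 + 60.901/731 = 0.05955 + 0.08331 = 0.14286
n_f = 1/0.14286 = 7

7.00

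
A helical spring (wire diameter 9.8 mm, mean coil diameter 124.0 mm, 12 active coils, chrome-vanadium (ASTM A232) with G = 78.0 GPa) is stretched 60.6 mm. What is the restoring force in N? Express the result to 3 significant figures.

k = Gd⁴/(8D³N_a) = (78.0×10³)(9.8⁴)/(8·124.0³·12) = 3.9306 N/mm
F = k·δ = 3.9306 × 60.6 = 238.2 N

238 N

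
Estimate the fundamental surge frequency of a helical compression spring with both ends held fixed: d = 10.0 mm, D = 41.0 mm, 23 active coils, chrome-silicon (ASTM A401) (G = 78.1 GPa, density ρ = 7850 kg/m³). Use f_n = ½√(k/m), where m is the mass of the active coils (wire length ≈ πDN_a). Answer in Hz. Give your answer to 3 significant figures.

91.8 Hz

k = Gd⁴/(8D³N_a) = (78.1×10³)(10.0⁴)/(8·41.0³·23) = 61.586 N/mm = 61586 N/m
Wire length L = πDN_a = π·41.0·23 = 2962.5 mm
m = ρ·(πd²/4)·L = 7850 × 78.54×10⁻⁶ m² × 2.9625 m = 1.8265 kg
f_n = ½√(k/m) = 0.5·√(61586/1.8265) = 0.5·√(33718) = 91.812 Hz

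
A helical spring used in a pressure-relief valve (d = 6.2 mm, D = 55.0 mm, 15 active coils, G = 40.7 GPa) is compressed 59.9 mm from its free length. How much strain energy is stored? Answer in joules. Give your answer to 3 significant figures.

5.40 J

k = Gd⁴/(8D³N_a) = (40.7×10³)(6.2⁴)/(8·55.0³·15) = 3.0123 N/mm
U = ½kδ² = 0.5 × 3.0123 × 59.9² = 5404 N·mm = 5.404 J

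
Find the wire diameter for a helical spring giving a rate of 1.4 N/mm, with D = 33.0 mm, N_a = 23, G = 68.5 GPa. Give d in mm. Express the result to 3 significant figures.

3.41 mm

d = (8D³N_a·k / G)^(1/4) = (8·33.0³·23·1.4 / (68.5×10³))^0.25
  = (135.14)^0.25 = 3.4096 mm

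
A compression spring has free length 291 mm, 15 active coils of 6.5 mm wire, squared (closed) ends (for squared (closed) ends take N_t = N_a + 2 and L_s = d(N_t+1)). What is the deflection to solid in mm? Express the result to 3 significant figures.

N_t = 17; L_s = 6.5·18 = 117 mm
δ_solid = L₀ − L_s = 291 − 117 = 174 mm

174 mm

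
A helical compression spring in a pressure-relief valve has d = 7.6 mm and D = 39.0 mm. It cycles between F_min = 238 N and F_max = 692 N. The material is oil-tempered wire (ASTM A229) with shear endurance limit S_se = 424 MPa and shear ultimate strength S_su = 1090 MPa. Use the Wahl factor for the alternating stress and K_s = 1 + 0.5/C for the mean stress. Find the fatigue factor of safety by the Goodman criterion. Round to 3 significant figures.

3.79

C = D/d = 39.0/7.6 = 5.1316; K_W = (4C−1)/(4C−4)+0.615/C = 1.3014; K_s = 1+0.5/C = 1.0974
F_a = (F_max−F_min)/2 = 227 N; F_m = (F_max+F_min)/2 = 465 N
τ_a = K_W·8F_aD/(πd³) = 1.3014 × 51.356 = 66.833 MPa
τ_m = K_s·8F_mD/(πd³) = 1.0974 × 105.2 = 115.45 MPa
Goodman: 1/n_f = τ_a/S_se + τ_m/S_su = 66.833/424 + 115.45/1090 = 0.15763 + 0.10592 = 0.26354
n_f = 1/0.26354 = 3.794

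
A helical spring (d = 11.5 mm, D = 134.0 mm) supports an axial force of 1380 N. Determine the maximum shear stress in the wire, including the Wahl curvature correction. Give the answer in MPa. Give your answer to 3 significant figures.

348 MPa

Spring index C = D/d = 134.0/11.5 = 11.6522
K_W = (4C−1)/(4C−4) + 0.615/C = 45.609/42.609 + 0.0528 = 1.1232
τ₀ = 8FD/(πd³) = 8·1380·134.0/(π·11.5³) = 1.47936e+06/4778 = 309.62 MPa
τ_max = K·τ₀ = 1.1232 × 309.62 = 347.76 MPa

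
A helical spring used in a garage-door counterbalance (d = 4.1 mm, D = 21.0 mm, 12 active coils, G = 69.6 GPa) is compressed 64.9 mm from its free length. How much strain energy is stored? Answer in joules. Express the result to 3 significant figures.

k = Gd⁴/(8D³N_a) = (69.6×10³)(4.1⁴)/(8·21.0³·12) = 22.122 N/mm
U = ½kδ² = 0.5 × 22.122 × 64.9² = 46588 N·mm = 46.588 J

46.6 J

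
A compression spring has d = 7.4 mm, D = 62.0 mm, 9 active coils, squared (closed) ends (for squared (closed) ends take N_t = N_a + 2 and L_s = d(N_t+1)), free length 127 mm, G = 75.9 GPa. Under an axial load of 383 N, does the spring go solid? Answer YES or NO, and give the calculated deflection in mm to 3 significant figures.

NO, δ = 28.9 mm

k = Gd⁴/(8D³N_a) = (75.9×10³)(7.4⁴)/(8·62.0³·9) = 13.264 N/mm
N_t = 11; L_s = 7.4·12 = 88.8 mm; δ_solid = L₀ − L_s = 127 − 88.8 = 38.2 mm
δ = F/k = 383/13.264 = 28.876 mm
δ < δ_solid → spring does not go solid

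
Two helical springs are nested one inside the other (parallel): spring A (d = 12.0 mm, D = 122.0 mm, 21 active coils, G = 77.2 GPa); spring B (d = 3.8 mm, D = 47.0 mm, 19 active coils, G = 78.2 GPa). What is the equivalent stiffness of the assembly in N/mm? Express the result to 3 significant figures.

6.28 N/mm

k_A = Gd⁴/(8D³N_a) = (77.2×10³)(12.0⁴)/(8·122.0³·21) = 5.2475 N/mm
k_B = Gd⁴/(8D³N_a) = (78.2×10³)(3.8⁴)/(8·47.0³·19) = 1.0332 N/mm
Parallel: k_eq = 5.2475 + 1.0332 = 6.2808 N/mm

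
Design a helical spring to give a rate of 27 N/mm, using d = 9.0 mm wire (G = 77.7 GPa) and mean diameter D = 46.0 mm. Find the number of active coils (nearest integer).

N_a = Gd⁴/(8D³k) = (77.7×10³ × 9.0⁴)/(8 × 46.0³ × 27)
    = 5.0979e+08 / 2.10246e+07 = 24.25 → 24 coils

24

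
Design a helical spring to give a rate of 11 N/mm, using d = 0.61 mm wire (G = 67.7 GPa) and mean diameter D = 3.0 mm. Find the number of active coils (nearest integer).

N_a = Gd⁴/(8D³k) = (67.7×10³ × 0.61⁴)/(8 × 3.0³ × 11)
    = 9373.63 / 2376 = 3.945 → 4 coils

4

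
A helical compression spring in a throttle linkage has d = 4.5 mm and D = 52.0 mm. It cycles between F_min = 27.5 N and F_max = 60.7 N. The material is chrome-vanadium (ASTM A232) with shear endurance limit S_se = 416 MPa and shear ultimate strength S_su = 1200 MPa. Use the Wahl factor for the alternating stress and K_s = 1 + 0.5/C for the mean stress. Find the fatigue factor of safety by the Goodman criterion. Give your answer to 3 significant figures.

8.27

C = D/d = 52.0/4.5 = 11.5556; K_W = (4C−1)/(4C−4)+0.615/C = 1.1243; K_s = 1+0.5/C = 1.0433
F_a = (F_max−F_min)/2 = 16.6 N; F_m = (F_max+F_min)/2 = 44.1 N
τ_a = K_W·8F_aD/(πd³) = 1.1243 × 24.122 = 27.12 MPa
τ_m = K_s·8F_mD/(πd³) = 1.0433 × 64.083 = 66.856 MPa
Goodman: 1/n_f = τ_a/S_se + τ_m/S_su = 27.12/416 + 66.856/1200 = 0.06519 + 0.05571 = 0.12091
n_f = 1/0.12091 = 8.271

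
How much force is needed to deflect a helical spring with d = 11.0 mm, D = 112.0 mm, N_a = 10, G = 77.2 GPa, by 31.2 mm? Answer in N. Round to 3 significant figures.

k = Gd⁴/(8D³N_a) = (77.2×10³)(11.0⁴)/(8·112.0³·10) = 10.056 N/mm
F = k·δ = 10.056 × 31.2 = 313.76 N

314 N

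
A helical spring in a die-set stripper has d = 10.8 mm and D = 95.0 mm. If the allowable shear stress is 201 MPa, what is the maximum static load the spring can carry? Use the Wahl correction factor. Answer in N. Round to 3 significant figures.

C = D/d = 95.0/10.8 = 8.7963
K_W = (4C−1)/(4C−4) + 0.615/C = 34.185/31.185 + 0.0699 = 1.1661
τ_max = K·8FD/(πd³) → F_max = τ_allow·πd³/(8DK)
F_max = 201·π·10.8³/(8·95.0·1.1661) = 7.9546e+05/886.25 = 897.56 N

898 N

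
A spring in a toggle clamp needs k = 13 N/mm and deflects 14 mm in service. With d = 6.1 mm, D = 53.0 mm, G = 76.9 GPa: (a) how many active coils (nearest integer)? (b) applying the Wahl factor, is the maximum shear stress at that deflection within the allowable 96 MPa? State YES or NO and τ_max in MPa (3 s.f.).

(a) 7 coils; (b) NO, τ_max = 124 MPa

N_a = Gd⁴/(8D³k) = (76.9×10³)(6.1⁴)/(8·53.0³·13) = 6.877 → N_a = 7
Actual rate k = Gd⁴/(8D³·7) = 12.771 N/mm
Working load F = kδ = 12.771·14 = 178.8 N
C = 53.0/6.1 = 8.6885; K_W = (4C−1)/(4C−4)+0.615/C = 1.1683
τ_max = K_W·8FD/(πd³) = 1.1683·106.31 = 124.21 MPa
τ_max > 96 MPa → exceeds allowable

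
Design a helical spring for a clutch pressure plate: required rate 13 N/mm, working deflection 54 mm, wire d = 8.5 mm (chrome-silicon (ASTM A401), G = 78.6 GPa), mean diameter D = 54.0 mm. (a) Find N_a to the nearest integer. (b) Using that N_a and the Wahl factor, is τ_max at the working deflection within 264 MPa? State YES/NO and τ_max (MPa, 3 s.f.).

(a) 25 coils; (b) YES, τ_max = 195 MPa

N_a = Gd⁴/(8D³k) = (78.6×10³)(8.5⁴)/(8·54.0³·13) = 25.05 → N_a = 25
Actual rate k = Gd⁴/(8D³·25) = 13.028 N/mm
Working load F = kδ = 13.028·54 = 703.53 N
C = 54.0/8.5 = 6.3529; K_W = (4C−1)/(4C−4)+0.615/C = 1.2369
τ_max = K_W·8FD/(πd³) = 1.2369·157.53 = 194.85 MPa
τ_max ≤ 264 MPa → acceptable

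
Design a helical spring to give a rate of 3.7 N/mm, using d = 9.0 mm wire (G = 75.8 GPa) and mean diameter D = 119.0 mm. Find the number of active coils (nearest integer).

N_a = Gd⁴/(8D³k) = (75.8×10³ × 9.0⁴)/(8 × 119.0³ × 3.7)
    = 4.97324e+08 / 4.98807e+07 = 9.97 → 10 coils

10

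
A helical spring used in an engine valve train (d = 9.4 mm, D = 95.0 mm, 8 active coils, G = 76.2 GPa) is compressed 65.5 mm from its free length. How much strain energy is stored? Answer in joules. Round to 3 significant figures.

23.3 J

k = Gd⁴/(8D³N_a) = (76.2×10³)(9.4⁴)/(8·95.0³·8) = 10.842 N/mm
U = ½kδ² = 0.5 × 10.842 × 65.5² = 23258 N·mm = 23.258 J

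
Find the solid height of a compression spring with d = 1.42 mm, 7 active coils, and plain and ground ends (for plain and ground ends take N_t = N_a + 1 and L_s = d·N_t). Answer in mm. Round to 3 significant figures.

plain and ground ends: N_t = N_a + 1 = 7 + 1 = 8
L_s = d·N_t = 1.42 × 8 = 11.36 mm

11.4 mm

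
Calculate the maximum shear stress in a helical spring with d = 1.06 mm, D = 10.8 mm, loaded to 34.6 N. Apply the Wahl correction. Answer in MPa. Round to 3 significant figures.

Spring index C = D/d = 10.8/1.06 = 10.1887
K_W = (4C−1)/(4C−4) + 0.615/C = 39.755/36.755 + 0.0604 = 1.1420
τ₀ = 8FD/(πd³) = 8·34.6·10.8/(π·1.06³) = 2989.44/3.7417 = 798.96 MPa
τ_max = K·τ₀ = 1.1420 × 798.96 = 912.39 MPa

912 MPa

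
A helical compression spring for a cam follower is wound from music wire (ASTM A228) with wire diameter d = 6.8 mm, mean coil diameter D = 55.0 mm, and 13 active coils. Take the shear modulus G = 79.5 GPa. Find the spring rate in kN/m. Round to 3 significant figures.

9.82 kN/m

k = Gd⁴/(8D³N_a) = (79.5×10³ × 6.8⁴) / (8 × 55.0³ × 13)
  = 1.69982e+08 / 1.7303e+07 = 9.8238 N/mm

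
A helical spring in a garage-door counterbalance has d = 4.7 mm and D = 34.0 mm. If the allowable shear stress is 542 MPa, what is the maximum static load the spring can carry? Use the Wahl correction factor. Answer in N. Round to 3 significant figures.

C = D/d = 34.0/4.7 = 7.2340
K_W = (4C−1)/(4C−4) + 0.615/C = 27.936/24.936 + 0.0850 = 1.2053
τ_max = K·8FD/(πd³) → F_max = τ_allow·πd³/(8DK)
F_max = 542·π·4.7³/(8·34.0·1.2053) = 1.7678e+05/327.85 = 539.23 N

539 N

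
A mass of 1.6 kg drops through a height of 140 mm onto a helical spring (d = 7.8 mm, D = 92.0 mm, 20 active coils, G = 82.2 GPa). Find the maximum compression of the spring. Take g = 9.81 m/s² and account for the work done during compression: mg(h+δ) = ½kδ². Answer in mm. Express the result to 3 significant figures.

49.3 mm

k = Gd⁴/(8D³N_a) = (82.2×10³)(7.8⁴)/(8·92.0³·20) = 2.4421 N/mm
W = mg = 1.6 × 9.81 = 15.696 N
½kδ² − Wδ − Wh = 0 → δ = (W + √(W² + 2kWh))/k
δ = (15.696 + √(246.36 + 10732.8))/2.4421 = (15.696 + 104.78)/2.4421 = 49.333 mm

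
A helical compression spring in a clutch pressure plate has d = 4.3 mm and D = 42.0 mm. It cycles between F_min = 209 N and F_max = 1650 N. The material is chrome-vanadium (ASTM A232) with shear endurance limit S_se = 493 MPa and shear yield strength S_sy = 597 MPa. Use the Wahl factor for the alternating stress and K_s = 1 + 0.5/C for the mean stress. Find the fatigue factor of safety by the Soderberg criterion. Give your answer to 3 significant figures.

C = D/d = 42.0/4.3 = 9.7674; K_W = (4C−1)/(4C−4)+0.615/C = 1.1485; K_s = 1+0.5/C = 1.0512
F_a = (F_max−F_min)/2 = 720.5 N; F_m = (F_max+F_min)/2 = 929.5 N
τ_a = K_W·8F_aD/(πd³) = 1.1485 × 969.21 = 1113.1 MPa
τ_m = K_s·8F_mD/(πd³) = 1.0512 × 1250.4 = 1314.4 MPa
Soderberg: 1/n_f = τ_a/S_se + τ_m/S_sy = 1113.1/493 + 1314.4/597 = 2.25790 + 2.20161 = 4.4595
n_f = 1/4.4595 = 0.2242

0.224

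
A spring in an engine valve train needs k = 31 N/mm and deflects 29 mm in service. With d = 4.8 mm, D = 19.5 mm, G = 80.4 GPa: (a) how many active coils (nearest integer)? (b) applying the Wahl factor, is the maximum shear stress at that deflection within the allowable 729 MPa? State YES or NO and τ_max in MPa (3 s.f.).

(a) 23 coils; (b) YES, τ_max = 569 MPa

N_a = Gd⁴/(8D³k) = (80.4×10³)(4.8⁴)/(8·19.5³·31) = 23.21 → N_a = 23
Actual rate k = Gd⁴/(8D³·23) = 31.282 N/mm
Working load F = kδ = 31.282·29 = 907.19 N
C = 19.5/4.8 = 4.0625; K_W = (4C−1)/(4C−4)+0.615/C = 1.3963
τ_max = K_W·8FD/(πd³) = 1.3963·407.33 = 568.75 MPa
τ_max ≤ 729 MPa → acceptable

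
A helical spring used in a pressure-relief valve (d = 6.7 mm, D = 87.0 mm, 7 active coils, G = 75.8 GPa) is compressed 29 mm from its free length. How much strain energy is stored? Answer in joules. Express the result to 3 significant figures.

1.74 J

k = Gd⁴/(8D³N_a) = (75.8×10³)(6.7⁴)/(8·87.0³·7) = 4.1421 N/mm
U = ½kδ² = 0.5 × 4.1421 × 29² = 1741.8 N·mm = 1.7418 J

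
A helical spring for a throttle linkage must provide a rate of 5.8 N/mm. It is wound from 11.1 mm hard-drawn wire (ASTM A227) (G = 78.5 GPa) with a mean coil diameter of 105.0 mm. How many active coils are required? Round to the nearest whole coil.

22

N_a = Gd⁴/(8D³k) = (78.5×10³ × 11.1⁴)/(8 × 105.0³ × 5.8)
    = 1.19169e+09 / 5.37138e+07 = 22.19 → 22 coils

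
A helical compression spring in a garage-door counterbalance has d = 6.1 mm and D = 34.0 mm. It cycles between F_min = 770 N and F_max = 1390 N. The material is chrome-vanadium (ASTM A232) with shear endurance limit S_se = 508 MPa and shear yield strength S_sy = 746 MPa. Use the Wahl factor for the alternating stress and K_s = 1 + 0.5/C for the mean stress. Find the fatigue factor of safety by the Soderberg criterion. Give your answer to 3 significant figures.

C = D/d = 34.0/6.1 = 5.5738; K_W = (4C−1)/(4C−4)+0.615/C = 1.2743; K_s = 1+0.5/C = 1.0897
F_a = (F_max−F_min)/2 = 310 N; F_m = (F_max+F_min)/2 = 1080 N
τ_a = K_W·8F_aD/(πd³) = 1.2743 × 118.25 = 150.68 MPa
τ_m = K_s·8F_mD/(πd³) = 1.0897 × 411.96 = 448.91 MPa
Soderberg: 1/n_f = τ_a/S_se + τ_m/S_sy = 150.68/508 + 448.91/746 = 0.29662 + 0.60176 = 0.89838
n_f = 1/0.89838 = 1.113

1.11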